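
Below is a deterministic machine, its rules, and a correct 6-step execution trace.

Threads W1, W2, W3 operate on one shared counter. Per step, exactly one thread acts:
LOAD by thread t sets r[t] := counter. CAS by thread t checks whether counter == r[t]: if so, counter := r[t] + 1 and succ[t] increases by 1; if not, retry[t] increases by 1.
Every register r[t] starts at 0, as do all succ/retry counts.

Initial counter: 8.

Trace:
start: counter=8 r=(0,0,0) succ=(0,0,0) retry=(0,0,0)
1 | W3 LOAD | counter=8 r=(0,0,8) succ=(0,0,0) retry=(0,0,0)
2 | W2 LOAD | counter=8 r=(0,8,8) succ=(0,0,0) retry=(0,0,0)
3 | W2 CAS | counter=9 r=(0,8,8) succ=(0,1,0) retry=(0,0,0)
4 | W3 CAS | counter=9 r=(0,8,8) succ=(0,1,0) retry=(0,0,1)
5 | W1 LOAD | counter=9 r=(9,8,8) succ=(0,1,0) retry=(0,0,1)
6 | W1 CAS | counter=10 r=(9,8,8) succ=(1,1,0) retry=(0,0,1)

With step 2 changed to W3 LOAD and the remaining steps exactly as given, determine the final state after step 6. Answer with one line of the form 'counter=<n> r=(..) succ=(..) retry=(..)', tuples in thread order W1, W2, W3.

(re-executing from step 2 with the substitution; state before step 2: counter=8 r=(0,0,8) succ=(0,0,0) retry=(0,0,0))
2 | W3 LOAD | counter=8 r=(0,0,8) succ=(0,0,0) retry=(0,0,0)
3 | W2 CAS | counter=8 r=(0,0,8) succ=(0,0,0) retry=(0,1,0)
4 | W3 CAS | counter=9 r=(0,0,8) succ=(0,0,1) retry=(0,1,0)
5 | W1 LOAD | counter=9 r=(9,0,8) succ=(0,0,1) retry=(0,1,0)
6 | W1 CAS | counter=10 r=(9,0,8) succ=(1,0,1) retry=(0,1,0)

counter=10 r=(9,0,8) succ=(1,0,1) retry=(0,1,0)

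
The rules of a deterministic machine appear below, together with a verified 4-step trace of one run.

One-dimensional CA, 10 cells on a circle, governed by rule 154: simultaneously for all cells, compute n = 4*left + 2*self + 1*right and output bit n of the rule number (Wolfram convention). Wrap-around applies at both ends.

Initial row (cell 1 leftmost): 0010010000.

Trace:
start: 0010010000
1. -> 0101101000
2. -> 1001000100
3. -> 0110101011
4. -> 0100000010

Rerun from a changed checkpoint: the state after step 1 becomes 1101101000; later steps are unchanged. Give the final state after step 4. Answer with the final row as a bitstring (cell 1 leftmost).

0100000110

state after step 1 := 1101101000
2. -> 1001000101
3. -> 0110101001
4. -> 0100000110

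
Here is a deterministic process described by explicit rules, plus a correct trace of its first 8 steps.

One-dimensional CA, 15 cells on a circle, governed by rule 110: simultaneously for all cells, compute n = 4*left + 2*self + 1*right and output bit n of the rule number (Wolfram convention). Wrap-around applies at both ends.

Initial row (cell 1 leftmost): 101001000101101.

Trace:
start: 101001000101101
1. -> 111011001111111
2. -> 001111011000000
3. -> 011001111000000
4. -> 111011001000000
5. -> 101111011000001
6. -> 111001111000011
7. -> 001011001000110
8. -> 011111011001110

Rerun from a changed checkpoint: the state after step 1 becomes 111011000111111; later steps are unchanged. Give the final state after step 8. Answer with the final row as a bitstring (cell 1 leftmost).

state after step 1 := 111011000111111
2. -> 001111001100000
3. -> 011001011100000
4. -> 111011110100000
5. -> 101110011100001
6. -> 111010110100011
7. -> 001111111100110
8. -> 011000000101110

011000000101110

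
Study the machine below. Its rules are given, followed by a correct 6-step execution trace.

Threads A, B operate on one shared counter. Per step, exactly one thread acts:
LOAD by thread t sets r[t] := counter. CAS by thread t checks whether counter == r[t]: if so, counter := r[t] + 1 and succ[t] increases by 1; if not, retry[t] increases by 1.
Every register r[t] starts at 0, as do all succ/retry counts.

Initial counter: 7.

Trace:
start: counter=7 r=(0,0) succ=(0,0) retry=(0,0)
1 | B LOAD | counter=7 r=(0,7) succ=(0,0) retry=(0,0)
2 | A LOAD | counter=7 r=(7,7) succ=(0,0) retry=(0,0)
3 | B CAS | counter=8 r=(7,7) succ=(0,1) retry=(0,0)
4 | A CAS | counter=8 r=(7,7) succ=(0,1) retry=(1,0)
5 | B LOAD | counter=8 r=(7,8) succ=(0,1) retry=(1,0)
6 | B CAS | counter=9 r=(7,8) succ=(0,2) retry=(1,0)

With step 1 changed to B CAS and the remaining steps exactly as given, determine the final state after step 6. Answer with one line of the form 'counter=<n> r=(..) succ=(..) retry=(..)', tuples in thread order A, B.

counter=9 r=(7,8) succ=(1,1) retry=(0,2)

(re-executing from step 1 with the substitution; state before step 1: counter=7 r=(0,0) succ=(0,0) retry=(0,0))
1 | B CAS | counter=7 r=(0,0) succ=(0,0) retry=(0,1)
2 | A LOAD | counter=7 r=(7,0) succ=(0,0) retry=(0,1)
3 | B CAS | counter=7 r=(7,0) succ=(0,0) retry=(0,2)
4 | A CAS | counter=8 r=(7,0) succ=(1,0) retry=(0,2)
5 | B LOAD | counter=8 r=(7,8) succ=(1,0) retry=(0,2)
6 | B CAS | counter=9 r=(7,8) succ=(1,1) retry=(0,2)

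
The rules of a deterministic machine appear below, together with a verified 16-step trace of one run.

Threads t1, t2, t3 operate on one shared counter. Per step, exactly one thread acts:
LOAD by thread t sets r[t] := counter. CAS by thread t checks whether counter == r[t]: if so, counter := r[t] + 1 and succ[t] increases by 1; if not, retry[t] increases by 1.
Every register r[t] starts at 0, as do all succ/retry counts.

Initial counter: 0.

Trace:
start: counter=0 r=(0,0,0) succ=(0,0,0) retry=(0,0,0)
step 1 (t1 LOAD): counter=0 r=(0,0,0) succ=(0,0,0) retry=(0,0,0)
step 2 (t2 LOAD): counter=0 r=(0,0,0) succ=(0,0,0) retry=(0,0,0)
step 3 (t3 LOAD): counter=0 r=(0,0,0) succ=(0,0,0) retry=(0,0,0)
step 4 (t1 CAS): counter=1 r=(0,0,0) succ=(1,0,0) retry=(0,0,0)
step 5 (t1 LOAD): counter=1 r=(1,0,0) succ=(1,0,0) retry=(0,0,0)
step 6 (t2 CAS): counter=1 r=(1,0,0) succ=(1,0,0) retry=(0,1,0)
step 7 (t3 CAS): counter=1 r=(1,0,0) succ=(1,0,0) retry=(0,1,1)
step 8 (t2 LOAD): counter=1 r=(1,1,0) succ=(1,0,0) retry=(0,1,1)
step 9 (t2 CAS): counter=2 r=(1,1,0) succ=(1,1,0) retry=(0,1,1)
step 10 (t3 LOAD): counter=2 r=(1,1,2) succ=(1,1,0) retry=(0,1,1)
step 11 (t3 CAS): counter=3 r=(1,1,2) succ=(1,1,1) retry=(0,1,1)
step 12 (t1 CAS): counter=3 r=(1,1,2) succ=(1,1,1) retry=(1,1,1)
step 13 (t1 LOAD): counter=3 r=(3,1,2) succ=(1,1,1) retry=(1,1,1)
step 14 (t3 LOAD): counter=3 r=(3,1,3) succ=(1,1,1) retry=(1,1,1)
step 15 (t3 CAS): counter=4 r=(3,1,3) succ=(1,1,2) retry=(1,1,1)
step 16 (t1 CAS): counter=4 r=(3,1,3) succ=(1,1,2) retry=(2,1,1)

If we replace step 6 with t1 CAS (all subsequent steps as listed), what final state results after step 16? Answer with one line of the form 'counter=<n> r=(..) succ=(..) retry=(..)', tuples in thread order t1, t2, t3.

(re-executing from step 6 with the substitution; state before step 6: counter=1 r=(1,0,0) succ=(1,0,0) retry=(0,0,0))
step 6 (t1 CAS): counter=2 r=(1,0,0) succ=(2,0,0) retry=(0,0,0)
step 7 (t3 CAS): counter=2 r=(1,0,0) succ=(2,0,0) retry=(0,0,1)
step 8 (t2 LOAD): counter=2 r=(1,2,0) succ=(2,0,0) retry=(0,0,1)
step 9 (t2 CAS): counter=3 r=(1,2,0) succ=(2,1,0) retry=(0,0,1)
step 10 (t3 LOAD): counter=3 r=(1,2,3) succ=(2,1,0) retry=(0,0,1)
step 11 (t3 CAS): counter=4 r=(1,2,3) succ=(2,1,1) retry=(0,0,1)
step 12 (t1 CAS): counter=4 r=(1,2,3) succ=(2,1,1) retry=(1,0,1)
step 13 (t1 LOAD): counter=4 r=(4,2,3) succ=(2,1,1) retry=(1,0,1)
step 14 (t3 LOAD): counter=4 r=(4,2,4) succ=(2,1,1) retry=(1,0,1)
step 15 (t3 CAS): counter=5 r=(4,2,4) succ=(2,1,2) retry=(1,0,1)
step 16 (t1 CAS): counter=5 r=(4,2,4) succ=(2,1,2) retry=(2,0,1)

counter=5 r=(4,2,4) succ=(2,1,2) retry=(2,0,1)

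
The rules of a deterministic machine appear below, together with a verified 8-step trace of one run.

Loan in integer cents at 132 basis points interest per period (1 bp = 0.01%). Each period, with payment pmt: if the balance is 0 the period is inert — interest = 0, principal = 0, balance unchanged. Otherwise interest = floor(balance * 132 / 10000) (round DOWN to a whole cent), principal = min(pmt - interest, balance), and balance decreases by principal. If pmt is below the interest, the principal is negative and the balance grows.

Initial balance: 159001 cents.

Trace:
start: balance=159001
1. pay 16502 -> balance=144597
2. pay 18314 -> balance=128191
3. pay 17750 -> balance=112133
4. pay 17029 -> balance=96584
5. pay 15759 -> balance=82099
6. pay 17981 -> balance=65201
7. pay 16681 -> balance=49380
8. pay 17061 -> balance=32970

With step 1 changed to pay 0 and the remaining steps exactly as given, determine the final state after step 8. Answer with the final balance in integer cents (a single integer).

51059

(re-executing from step 1 with the substitution; state before step 1: balance=159001)
1. pay 0 -> balance=161099
2. pay 18314 -> balance=144911
3. pay 17750 -> balance=129073
4. pay 17029 -> balance=113747
5. pay 15759 -> balance=99489
6. pay 17981 -> balance=82821
7. pay 16681 -> balance=67233
8. pay 17061 -> balance=51059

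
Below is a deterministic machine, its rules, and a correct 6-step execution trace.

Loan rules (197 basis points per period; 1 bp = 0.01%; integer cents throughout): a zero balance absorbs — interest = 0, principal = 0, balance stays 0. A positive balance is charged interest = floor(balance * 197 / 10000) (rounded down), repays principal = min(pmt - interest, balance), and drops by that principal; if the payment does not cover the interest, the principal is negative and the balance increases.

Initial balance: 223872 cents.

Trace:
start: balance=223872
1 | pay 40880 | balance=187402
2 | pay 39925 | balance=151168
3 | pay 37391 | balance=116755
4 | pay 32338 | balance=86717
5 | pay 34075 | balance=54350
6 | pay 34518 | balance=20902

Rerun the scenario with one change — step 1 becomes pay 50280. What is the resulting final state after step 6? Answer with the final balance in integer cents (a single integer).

10538

(re-executing from step 1 with the substitution; state before step 1: balance=223872)
1 | pay 50280 | balance=178002
2 | pay 39925 | balance=141583
3 | pay 37391 | balance=106981
4 | pay 32338 | balance=76750
5 | pay 34075 | balance=44186
6 | pay 34518 | balance=10538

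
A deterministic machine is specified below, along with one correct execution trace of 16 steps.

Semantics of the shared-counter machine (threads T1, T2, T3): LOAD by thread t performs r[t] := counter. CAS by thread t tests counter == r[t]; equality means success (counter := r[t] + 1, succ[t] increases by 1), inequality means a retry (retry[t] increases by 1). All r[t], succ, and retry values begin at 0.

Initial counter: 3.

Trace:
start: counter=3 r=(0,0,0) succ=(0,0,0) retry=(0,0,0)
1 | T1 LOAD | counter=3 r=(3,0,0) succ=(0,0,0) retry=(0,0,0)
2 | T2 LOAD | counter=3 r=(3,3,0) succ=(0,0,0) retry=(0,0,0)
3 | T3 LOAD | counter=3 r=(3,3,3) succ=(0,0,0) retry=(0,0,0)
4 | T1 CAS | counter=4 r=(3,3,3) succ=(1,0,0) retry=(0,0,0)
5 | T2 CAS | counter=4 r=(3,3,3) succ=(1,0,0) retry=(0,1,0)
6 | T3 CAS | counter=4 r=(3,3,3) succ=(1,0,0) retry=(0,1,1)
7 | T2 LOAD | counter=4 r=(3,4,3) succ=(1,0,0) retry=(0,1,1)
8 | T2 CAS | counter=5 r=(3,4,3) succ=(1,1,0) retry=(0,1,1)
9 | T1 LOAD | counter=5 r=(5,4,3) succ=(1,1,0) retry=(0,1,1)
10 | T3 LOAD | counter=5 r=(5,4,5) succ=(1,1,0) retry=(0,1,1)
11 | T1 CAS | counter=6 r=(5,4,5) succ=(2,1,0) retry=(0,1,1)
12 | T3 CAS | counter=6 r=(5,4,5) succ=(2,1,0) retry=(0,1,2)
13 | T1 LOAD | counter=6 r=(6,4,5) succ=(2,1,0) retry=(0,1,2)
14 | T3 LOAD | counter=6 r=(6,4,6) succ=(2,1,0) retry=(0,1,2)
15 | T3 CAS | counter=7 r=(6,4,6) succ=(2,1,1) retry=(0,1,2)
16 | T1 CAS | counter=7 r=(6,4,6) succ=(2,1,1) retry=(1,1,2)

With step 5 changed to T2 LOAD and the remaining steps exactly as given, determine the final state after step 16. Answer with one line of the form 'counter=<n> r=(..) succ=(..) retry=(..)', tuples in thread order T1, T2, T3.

(re-executing from step 5 with the substitution; state before step 5: counter=4 r=(3,3,3) succ=(1,0,0) retry=(0,0,0))
5 | T2 LOAD | counter=4 r=(3,4,3) succ=(1,0,0) retry=(0,0,0)
6 | T3 CAS | counter=4 r=(3,4,3) succ=(1,0,0) retry=(0,0,1)
7 | T2 LOAD | counter=4 r=(3,4,3) succ=(1,0,0) retry=(0,0,1)
8 | T2 CAS | counter=5 r=(3,4,3) succ=(1,1,0) retry=(0,0,1)
9 | T1 LOAD | counter=5 r=(5,4,3) succ=(1,1,0) retry=(0,0,1)
10 | T3 LOAD | counter=5 r=(5,4,5) succ=(1,1,0) retry=(0,0,1)
11 | T1 CAS | counter=6 r=(5,4,5) succ=(2,1,0) retry=(0,0,1)
12 | T3 CAS | counter=6 r=(5,4,5) succ=(2,1,0) retry=(0,0,2)
13 | T1 LOAD | counter=6 r=(6,4,5) succ=(2,1,0) retry=(0,0,2)
14 | T3 LOAD | counter=6 r=(6,4,6) succ=(2,1,0) retry=(0,0,2)
15 | T3 CAS | counter=7 r=(6,4,6) succ=(2,1,1) retry=(0,0,2)
16 | T1 CAS | counter=7 r=(6,4,6) succ=(2,1,1) retry=(1,0,2)

counter=7 r=(6,4,6) succ=(2,1,1) retry=(1,0,2)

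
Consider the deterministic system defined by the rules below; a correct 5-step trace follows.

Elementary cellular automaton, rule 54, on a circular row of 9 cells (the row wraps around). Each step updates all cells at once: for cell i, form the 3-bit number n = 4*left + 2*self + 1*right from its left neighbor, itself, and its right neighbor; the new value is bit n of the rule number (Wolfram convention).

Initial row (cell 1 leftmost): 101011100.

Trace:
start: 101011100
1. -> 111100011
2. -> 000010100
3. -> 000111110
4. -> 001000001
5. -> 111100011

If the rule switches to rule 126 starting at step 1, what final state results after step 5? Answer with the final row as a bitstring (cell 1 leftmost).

111000001

(re-executing steps 1..5 under rule 126; state before step 1: 101011100)
1. -> 111110111
2. -> 000011100
3. -> 000110110
4. -> 001111111
5. -> 111000001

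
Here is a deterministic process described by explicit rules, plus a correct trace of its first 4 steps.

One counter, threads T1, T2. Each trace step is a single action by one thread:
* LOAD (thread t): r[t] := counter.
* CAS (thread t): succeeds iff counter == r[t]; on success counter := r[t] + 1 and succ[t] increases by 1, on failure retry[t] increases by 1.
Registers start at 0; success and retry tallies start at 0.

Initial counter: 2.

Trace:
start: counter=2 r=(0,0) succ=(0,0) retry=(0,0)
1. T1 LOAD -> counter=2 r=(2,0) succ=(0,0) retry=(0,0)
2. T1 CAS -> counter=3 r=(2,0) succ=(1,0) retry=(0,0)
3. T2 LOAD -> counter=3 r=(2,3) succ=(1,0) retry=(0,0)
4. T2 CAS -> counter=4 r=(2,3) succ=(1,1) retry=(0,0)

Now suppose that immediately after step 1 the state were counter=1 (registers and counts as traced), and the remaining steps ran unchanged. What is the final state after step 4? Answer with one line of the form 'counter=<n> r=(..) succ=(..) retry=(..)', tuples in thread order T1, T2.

state after step 1 := counter=1 r=(2,0) succ=(0,0) retry=(0,0)
2. T1 CAS -> counter=1 r=(2,0) succ=(0,0) retry=(1,0)
3. T2 LOAD -> counter=1 r=(2,1) succ=(0,0) retry=(1,0)
4. T2 CAS -> counter=2 r=(2,1) succ=(0,1) retry=(1,0)

counter=2 r=(2,1) succ=(0,1) retry=(1,0)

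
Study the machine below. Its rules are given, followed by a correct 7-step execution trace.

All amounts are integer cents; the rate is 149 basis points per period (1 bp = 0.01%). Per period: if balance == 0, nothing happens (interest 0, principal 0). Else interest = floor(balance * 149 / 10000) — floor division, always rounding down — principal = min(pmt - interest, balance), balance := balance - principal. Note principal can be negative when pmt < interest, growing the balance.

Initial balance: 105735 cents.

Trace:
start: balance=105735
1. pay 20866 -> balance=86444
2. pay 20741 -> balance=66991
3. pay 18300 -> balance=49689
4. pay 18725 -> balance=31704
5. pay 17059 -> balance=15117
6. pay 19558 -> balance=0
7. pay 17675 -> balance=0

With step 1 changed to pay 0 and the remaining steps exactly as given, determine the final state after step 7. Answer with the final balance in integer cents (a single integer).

(re-executing from step 1 with the substitution; state before step 1: balance=105735)
1. pay 0 -> balance=107310
2. pay 20741 -> balance=88167
3. pay 18300 -> balance=71180
4. pay 18725 -> balance=53515
5. pay 17059 -> balance=37253
6. pay 19558 -> balance=18250
7. pay 17675 -> balance=846

846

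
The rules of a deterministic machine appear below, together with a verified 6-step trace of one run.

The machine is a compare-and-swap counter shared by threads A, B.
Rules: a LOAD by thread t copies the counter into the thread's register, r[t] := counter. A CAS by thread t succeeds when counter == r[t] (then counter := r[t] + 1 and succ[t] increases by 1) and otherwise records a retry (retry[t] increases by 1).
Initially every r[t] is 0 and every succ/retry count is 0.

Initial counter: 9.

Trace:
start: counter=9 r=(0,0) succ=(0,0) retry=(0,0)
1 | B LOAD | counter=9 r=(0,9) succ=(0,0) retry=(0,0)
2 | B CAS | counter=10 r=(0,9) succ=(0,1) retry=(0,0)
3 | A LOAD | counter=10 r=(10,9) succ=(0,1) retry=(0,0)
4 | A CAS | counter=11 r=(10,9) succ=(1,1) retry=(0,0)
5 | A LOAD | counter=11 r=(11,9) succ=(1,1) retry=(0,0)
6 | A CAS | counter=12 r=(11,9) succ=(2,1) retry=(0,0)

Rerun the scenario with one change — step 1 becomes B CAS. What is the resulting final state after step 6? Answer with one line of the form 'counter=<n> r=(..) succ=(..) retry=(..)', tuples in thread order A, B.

counter=11 r=(10,0) succ=(2,0) retry=(0,2)

(re-executing from step 1 with the substitution; state before step 1: counter=9 r=(0,0) succ=(0,0) retry=(0,0))
1 | B CAS | counter=9 r=(0,0) succ=(0,0) retry=(0,1)
2 | B CAS | counter=9 r=(0,0) succ=(0,0) retry=(0,2)
3 | A LOAD | counter=9 r=(9,0) succ=(0,0) retry=(0,2)
4 | A CAS | counter=10 r=(9,0) succ=(1,0) retry=(0,2)
5 | A LOAD | counter=10 r=(10,0) succ=(1,0) retry=(0,2)
6 | A CAS | counter=11 r=(10,0) succ=(2,0) retry=(0,2)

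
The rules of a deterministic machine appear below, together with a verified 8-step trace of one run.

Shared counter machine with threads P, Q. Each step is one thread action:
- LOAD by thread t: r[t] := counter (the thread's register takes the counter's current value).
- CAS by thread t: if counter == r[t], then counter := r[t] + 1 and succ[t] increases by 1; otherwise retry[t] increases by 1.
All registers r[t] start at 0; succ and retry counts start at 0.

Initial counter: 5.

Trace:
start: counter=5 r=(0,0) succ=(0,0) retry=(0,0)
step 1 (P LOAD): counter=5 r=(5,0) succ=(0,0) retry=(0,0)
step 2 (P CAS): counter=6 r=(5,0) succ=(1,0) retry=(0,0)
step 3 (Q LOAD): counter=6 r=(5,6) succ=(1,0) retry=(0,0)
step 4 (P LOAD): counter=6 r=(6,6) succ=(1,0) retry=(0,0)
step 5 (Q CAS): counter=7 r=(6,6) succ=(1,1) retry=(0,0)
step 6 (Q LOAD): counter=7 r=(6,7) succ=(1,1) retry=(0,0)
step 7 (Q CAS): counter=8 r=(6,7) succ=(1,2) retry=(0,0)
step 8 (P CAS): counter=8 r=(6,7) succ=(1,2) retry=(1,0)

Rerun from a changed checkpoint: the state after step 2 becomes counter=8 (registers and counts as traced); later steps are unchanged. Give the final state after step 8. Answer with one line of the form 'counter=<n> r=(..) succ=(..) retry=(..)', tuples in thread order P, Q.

state after step 2 := counter=8 r=(5,0) succ=(1,0) retry=(0,0)
step 3 (Q LOAD): counter=8 r=(5,8) succ=(1,0) retry=(0,0)
step 4 (P LOAD): counter=8 r=(8,8) succ=(1,0) retry=(0,0)
step 5 (Q CAS): counter=9 r=(8,8) succ=(1,1) retry=(0,0)
step 6 (Q LOAD): counter=9 r=(8,9) succ=(1,1) retry=(0,0)
step 7 (Q CAS): counter=10 r=(8,9) succ=(1,2) retry=(0,0)
step 8 (P CAS): counter=10 r=(8,9) succ=(1,2) retry=(1,0)

counter=10 r=(8,9) succ=(1,2) retry=(1,0)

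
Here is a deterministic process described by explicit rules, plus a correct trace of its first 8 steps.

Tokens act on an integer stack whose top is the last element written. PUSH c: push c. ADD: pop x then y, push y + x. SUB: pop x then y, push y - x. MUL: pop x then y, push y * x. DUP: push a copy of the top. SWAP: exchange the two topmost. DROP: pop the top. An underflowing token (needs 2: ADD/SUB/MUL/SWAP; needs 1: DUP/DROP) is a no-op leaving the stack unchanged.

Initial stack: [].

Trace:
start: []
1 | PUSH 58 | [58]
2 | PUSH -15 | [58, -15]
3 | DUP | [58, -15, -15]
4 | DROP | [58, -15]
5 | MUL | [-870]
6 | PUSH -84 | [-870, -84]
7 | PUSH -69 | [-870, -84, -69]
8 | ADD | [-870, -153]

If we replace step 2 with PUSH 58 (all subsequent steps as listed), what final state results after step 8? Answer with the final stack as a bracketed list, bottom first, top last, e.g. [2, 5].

[3364, -153]

(re-executing from step 2 with the substitution; state before step 2: [58])
2 | PUSH 58 | [58, 58]
3 | DUP | [58, 58, 58]
4 | DROP | [58, 58]
5 | MUL | [3364]
6 | PUSH -84 | [3364, -84]
7 | PUSH -69 | [3364, -84, -69]
8 | ADD | [3364, -153]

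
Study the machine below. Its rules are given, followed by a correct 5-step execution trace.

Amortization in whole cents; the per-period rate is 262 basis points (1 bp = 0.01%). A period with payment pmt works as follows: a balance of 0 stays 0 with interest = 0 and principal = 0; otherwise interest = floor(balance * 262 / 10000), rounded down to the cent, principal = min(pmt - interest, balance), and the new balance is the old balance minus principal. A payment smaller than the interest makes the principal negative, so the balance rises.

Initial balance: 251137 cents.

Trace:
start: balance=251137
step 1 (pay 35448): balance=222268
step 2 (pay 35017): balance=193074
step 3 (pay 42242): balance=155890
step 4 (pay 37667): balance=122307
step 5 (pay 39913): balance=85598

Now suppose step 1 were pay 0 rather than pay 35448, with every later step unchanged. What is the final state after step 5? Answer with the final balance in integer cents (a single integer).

124910

(re-executing from step 1 with the substitution; state before step 1: balance=251137)
step 1 (pay 0): balance=257716
step 2 (pay 35017): balance=229451
step 3 (pay 42242): balance=193220
step 4 (pay 37667): balance=160615
step 5 (pay 39913): balance=124910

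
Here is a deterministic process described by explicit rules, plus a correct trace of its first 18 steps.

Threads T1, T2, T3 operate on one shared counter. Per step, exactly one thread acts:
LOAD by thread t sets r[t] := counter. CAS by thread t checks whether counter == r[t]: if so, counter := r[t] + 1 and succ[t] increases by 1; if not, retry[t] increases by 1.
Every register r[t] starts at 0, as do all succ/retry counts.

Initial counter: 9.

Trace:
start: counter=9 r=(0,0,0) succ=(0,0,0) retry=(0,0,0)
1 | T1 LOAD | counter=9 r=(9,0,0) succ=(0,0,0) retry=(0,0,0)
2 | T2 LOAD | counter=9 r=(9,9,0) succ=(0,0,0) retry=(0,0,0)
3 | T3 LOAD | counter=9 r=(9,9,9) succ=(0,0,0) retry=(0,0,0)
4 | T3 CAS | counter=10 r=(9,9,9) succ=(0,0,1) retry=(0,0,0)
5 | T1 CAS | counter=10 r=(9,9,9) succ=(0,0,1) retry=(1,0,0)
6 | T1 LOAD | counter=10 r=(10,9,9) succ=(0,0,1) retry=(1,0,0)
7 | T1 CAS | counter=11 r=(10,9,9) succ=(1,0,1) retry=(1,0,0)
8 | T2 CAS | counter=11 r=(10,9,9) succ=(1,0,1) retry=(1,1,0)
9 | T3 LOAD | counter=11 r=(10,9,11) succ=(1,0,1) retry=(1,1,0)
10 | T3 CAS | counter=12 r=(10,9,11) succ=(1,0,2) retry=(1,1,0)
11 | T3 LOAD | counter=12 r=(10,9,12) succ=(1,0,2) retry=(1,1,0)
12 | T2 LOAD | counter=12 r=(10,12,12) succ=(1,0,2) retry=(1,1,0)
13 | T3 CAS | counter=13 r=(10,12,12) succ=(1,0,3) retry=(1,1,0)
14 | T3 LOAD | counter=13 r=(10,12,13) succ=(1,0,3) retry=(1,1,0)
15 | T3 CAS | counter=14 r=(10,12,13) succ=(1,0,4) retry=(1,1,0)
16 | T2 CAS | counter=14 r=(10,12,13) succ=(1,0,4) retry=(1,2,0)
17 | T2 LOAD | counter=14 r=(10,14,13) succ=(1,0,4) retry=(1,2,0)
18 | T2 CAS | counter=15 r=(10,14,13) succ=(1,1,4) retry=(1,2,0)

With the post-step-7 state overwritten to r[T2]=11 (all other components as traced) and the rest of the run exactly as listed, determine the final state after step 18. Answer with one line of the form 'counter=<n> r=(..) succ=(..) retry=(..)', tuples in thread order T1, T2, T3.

counter=16 r=(10,15,14) succ=(1,2,4) retry=(1,1,0)

state after step 7 := counter=11 r=(10,11,9) succ=(1,0,1) retry=(1,0,0)
8 | T2 CAS | counter=12 r=(10,11,9) succ=(1,1,1) retry=(1,0,0)
9 | T3 LOAD | counter=12 r=(10,11,12) succ=(1,1,1) retry=(1,0,0)
10 | T3 CAS | counter=13 r=(10,11,12) succ=(1,1,2) retry=(1,0,0)
11 | T3 LOAD | counter=13 r=(10,11,13) succ=(1,1,2) retry=(1,0,0)
12 | T2 LOAD | counter=13 r=(10,13,13) succ=(1,1,2) retry=(1,0,0)
13 | T3 CAS | counter=14 r=(10,13,13) succ=(1,1,3) retry=(1,0,0)
14 | T3 LOAD | counter=14 r=(10,13,14) succ=(1,1,3) retry=(1,0,0)
15 | T3 CAS | counter=15 r=(10,13,14) succ=(1,1,4) retry=(1,0,0)
16 | T2 CAS | counter=15 r=(10,13,14) succ=(1,1,4) retry=(1,1,0)
17 | T2 LOAD | counter=15 r=(10,15,14) succ=(1,1,4) retry=(1,1,0)
18 | T2 CAS | counter=16 r=(10,15,14) succ=(1,2,4) retry=(1,1,0)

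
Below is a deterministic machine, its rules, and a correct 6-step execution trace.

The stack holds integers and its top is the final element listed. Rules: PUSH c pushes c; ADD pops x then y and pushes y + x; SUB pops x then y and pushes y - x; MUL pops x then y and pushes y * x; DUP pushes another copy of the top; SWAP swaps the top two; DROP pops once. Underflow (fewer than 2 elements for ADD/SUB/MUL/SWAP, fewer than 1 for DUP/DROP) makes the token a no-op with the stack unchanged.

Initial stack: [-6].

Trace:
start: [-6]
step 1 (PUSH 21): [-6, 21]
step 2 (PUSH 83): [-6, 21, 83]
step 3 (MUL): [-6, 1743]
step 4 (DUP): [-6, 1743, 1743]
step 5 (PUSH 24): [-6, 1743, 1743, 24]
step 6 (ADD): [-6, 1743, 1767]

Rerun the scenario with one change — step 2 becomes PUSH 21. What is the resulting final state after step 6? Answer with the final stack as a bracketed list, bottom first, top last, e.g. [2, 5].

[-6, 441, 465]

(re-executing from step 2 with the substitution; state before step 2: [-6, 21])
step 2 (PUSH 21): [-6, 21, 21]
step 3 (MUL): [-6, 441]
step 4 (DUP): [-6, 441, 441]
step 5 (PUSH 24): [-6, 441, 441, 24]
step 6 (ADD): [-6, 441, 465]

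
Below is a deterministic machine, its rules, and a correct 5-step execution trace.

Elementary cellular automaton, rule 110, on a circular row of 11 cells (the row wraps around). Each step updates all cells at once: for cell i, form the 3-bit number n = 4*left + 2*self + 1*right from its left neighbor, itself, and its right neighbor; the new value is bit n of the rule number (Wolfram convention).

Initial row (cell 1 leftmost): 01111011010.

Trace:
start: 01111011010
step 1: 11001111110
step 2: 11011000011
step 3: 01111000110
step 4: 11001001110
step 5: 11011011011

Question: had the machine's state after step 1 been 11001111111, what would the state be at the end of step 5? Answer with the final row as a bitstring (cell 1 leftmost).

10011000011

state after step 1 := 11001111111
step 2: 01011000000
step 3: 11111000000
step 4: 10001000001
step 5: 10011000011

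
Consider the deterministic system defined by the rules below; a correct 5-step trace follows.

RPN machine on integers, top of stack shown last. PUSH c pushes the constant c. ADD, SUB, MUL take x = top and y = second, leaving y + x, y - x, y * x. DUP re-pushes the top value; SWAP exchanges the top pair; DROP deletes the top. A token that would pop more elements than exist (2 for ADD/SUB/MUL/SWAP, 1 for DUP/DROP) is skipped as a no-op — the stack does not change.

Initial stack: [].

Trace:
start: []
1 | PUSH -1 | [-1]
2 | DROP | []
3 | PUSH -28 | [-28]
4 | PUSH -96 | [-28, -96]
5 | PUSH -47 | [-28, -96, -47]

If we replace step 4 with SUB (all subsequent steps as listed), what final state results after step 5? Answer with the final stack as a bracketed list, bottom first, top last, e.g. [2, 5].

[-28, -47]

(re-executing from step 4 with the substitution; state before step 4: [-28])
4 | SUB | [-28]
5 | PUSH -47 | [-28, -47]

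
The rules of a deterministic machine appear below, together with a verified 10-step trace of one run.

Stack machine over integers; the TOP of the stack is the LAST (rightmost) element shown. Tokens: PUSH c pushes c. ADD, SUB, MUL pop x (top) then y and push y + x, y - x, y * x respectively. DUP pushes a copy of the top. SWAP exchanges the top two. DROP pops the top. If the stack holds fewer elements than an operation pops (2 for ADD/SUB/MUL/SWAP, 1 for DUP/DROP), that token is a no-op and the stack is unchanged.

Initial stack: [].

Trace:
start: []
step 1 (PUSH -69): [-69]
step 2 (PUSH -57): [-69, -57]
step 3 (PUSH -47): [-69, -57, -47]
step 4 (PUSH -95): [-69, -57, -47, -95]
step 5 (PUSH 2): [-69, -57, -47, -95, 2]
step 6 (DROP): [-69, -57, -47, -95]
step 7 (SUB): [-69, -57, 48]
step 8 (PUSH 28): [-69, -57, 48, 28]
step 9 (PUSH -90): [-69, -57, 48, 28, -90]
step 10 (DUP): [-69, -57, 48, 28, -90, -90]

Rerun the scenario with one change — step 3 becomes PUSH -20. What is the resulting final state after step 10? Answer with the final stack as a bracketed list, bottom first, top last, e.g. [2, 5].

(re-executing from step 3 with the substitution; state before step 3: [-69, -57])
step 3 (PUSH -20): [-69, -57, -20]
step 4 (PUSH -95): [-69, -57, -20, -95]
step 5 (PUSH 2): [-69, -57, -20, -95, 2]
step 6 (DROP): [-69, -57, -20, -95]
step 7 (SUB): [-69, -57, 75]
step 8 (PUSH 28): [-69, -57, 75, 28]
step 9 (PUSH -90): [-69, -57, 75, 28, -90]
step 10 (DUP): [-69, -57, 75, 28, -90, -90]

[-69, -57, 75, 28, -90, -90]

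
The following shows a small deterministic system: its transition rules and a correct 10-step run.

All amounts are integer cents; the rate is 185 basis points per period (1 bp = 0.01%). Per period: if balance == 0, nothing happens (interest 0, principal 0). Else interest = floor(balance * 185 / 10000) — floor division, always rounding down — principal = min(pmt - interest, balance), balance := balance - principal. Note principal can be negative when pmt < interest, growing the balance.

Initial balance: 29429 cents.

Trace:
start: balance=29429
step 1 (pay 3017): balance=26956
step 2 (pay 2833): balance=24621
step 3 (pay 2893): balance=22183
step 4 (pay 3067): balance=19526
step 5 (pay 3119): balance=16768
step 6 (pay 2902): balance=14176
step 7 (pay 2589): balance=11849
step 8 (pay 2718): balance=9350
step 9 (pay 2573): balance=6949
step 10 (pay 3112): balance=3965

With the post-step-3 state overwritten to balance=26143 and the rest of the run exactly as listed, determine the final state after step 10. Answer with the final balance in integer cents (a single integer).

state after step 3 := balance=26143
step 4 (pay 3067): balance=23559
step 5 (pay 3119): balance=20875
step 6 (pay 2902): balance=18359
step 7 (pay 2589): balance=16109
step 8 (pay 2718): balance=13689
step 9 (pay 2573): balance=11369
step 10 (pay 3112): balance=8467

8467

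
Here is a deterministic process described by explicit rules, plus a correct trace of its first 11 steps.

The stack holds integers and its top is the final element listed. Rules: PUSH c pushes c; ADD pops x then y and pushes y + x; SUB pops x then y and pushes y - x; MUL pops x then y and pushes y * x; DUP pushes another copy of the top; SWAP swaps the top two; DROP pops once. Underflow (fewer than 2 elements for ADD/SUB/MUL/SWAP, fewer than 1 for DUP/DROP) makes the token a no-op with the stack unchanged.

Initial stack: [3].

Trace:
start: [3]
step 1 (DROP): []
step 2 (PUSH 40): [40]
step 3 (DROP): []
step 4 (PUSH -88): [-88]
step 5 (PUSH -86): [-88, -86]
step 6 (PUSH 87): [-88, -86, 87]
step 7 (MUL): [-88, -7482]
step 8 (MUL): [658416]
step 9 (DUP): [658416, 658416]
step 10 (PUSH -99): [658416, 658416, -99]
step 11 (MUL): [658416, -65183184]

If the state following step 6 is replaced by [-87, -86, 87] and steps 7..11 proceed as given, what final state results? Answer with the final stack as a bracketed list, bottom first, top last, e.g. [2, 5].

[650934, -64442466]

state after step 6 := [-87, -86, 87]
step 7 (MUL): [-87, -7482]
step 8 (MUL): [650934]
step 9 (DUP): [650934, 650934]
step 10 (PUSH -99): [650934, 650934, -99]
step 11 (MUL): [650934, -64442466]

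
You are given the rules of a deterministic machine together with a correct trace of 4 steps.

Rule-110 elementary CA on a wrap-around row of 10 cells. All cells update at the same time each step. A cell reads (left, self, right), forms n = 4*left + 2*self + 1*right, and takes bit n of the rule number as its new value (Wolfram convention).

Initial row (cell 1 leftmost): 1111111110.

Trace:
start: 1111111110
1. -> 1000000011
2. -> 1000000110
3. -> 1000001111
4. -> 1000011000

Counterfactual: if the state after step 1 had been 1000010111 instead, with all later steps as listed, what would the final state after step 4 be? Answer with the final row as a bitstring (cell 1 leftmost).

1011101111

state after step 1 := 1000010111
2. -> 1000111100
3. -> 1001100101
4. -> 1011101111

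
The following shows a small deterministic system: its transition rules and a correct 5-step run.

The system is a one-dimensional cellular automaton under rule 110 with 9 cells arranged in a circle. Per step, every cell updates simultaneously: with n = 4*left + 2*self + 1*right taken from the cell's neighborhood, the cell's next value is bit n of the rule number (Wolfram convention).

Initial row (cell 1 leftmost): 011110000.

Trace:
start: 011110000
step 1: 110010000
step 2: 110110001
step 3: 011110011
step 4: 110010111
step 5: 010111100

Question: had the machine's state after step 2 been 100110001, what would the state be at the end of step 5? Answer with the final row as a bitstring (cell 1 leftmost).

state after step 2 := 100110001
step 3: 101110011
step 4: 111010110
step 5: 101111111

101111111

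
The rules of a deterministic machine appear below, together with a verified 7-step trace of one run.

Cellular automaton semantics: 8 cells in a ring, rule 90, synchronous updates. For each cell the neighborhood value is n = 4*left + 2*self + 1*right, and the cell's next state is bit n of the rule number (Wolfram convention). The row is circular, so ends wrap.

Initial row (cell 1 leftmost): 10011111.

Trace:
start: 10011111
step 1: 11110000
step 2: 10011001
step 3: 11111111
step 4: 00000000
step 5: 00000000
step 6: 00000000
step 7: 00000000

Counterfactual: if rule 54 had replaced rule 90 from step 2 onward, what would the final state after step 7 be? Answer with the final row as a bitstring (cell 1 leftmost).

00000110

(re-executing steps 2..7 under rule 54; state before step 2: 11110000)
step 2: 00001001
step 3: 10011111
step 4: 01100000
step 5: 10010000
step 6: 11111001
step 7: 00000110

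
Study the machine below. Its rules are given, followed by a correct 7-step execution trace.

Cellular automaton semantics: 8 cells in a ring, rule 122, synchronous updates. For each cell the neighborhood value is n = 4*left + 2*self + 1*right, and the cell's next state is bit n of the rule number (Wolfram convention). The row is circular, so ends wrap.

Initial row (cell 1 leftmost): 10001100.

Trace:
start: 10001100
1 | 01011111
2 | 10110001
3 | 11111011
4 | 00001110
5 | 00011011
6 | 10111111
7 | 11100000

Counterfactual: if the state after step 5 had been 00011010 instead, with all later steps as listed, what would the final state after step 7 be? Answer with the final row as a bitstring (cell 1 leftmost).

11100110

state after step 5 := 00011010
6 | 00111101
7 | 11100110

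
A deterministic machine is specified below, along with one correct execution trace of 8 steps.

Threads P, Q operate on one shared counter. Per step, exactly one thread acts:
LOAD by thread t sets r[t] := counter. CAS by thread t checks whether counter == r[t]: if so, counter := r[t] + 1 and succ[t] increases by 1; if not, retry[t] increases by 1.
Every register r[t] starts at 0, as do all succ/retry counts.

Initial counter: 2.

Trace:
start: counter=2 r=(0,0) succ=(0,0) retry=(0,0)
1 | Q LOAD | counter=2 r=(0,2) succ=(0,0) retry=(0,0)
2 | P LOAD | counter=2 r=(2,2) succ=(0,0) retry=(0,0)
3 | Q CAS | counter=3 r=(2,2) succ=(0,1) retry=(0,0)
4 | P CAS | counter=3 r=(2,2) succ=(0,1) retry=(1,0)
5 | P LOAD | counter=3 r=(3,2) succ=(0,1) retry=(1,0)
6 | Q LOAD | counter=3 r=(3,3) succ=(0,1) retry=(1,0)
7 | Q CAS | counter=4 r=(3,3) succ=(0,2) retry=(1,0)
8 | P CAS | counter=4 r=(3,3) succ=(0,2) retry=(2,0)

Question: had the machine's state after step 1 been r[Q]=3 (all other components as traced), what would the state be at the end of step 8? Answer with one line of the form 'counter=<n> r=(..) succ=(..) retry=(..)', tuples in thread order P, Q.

state after step 1 := counter=2 r=(0,3) succ=(0,0) retry=(0,0)
2 | P LOAD | counter=2 r=(2,3) succ=(0,0) retry=(0,0)
3 | Q CAS | counter=2 r=(2,3) succ=(0,0) retry=(0,1)
4 | P CAS | counter=3 r=(2,3) succ=(1,0) retry=(0,1)
5 | P LOAD | counter=3 r=(3,3) succ=(1,0) retry=(0,1)
6 | Q LOAD | counter=3 r=(3,3) succ=(1,0) retry=(0,1)
7 | Q CAS | counter=4 r=(3,3) succ=(1,1) retry=(0,1)
8 | P CAS | counter=4 r=(3,3) succ=(1,1) retry=(1,1)

counter=4 r=(3,3) succ=(1,1) retry=(1,1)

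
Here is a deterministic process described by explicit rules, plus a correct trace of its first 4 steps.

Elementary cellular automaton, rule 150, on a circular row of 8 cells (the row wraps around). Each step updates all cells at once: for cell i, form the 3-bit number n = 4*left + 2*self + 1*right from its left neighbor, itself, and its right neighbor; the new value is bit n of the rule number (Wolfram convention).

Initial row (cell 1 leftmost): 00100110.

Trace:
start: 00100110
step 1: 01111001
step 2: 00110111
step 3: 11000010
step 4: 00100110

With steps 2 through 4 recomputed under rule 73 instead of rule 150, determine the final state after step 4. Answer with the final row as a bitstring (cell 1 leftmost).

01111011

(re-executing steps 2..4 under rule 73; state before step 2: 01111001)
step 2: 01001000
step 3: 00000011
step 4: 01111011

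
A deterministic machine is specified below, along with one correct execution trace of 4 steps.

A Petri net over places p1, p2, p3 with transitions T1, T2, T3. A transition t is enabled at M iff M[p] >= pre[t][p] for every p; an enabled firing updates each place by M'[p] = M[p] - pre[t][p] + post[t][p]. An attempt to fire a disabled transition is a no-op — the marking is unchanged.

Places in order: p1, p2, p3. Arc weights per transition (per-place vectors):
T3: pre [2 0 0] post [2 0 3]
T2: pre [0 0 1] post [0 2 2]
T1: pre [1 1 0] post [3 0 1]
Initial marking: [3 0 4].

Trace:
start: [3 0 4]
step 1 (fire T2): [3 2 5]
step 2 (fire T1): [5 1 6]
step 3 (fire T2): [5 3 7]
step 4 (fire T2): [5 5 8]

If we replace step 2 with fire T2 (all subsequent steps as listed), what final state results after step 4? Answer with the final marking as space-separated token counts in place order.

3 8 8

(re-executing from step 2 with the substitution; state before step 2: [3 2 5])
step 2 (fire T2): [3 4 6]
step 3 (fire T2): [3 6 7]
step 4 (fire T2): [3 8 8]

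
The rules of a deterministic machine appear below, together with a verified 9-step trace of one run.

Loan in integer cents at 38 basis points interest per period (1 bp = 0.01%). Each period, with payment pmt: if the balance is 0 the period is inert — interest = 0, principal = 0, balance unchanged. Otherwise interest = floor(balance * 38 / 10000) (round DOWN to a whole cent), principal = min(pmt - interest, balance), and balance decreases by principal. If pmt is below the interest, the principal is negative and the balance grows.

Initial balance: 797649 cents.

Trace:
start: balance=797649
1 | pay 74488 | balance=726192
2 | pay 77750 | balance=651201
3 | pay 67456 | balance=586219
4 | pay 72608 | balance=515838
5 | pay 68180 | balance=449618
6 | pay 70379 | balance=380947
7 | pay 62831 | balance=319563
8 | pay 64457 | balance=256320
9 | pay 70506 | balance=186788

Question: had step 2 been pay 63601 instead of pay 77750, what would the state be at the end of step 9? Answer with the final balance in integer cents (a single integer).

201318

(re-executing from step 2 with the substitution; state before step 2: balance=726192)
2 | pay 63601 | balance=665350
3 | pay 67456 | balance=600422
4 | pay 72608 | balance=530095
5 | pay 68180 | balance=463929
6 | pay 70379 | balance=395312
7 | pay 62831 | balance=333983
8 | pay 64457 | balance=270795
9 | pay 70506 | balance=201318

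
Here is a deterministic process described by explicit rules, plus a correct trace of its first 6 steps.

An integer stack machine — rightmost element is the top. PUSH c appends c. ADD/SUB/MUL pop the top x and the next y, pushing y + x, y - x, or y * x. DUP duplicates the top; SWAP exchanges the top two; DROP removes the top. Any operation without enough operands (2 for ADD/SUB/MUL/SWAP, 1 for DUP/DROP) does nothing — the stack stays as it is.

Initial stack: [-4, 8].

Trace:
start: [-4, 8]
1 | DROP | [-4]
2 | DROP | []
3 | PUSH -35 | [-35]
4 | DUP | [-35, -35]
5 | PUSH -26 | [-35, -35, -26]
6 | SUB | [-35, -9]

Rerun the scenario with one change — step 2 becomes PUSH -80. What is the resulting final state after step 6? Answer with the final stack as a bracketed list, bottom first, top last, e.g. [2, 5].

(re-executing from step 2 with the substitution; state before step 2: [-4])
2 | PUSH -80 | [-4, -80]
3 | PUSH -35 | [-4, -80, -35]
4 | DUP | [-4, -80, -35, -35]
5 | PUSH -26 | [-4, -80, -35, -35, -26]
6 | SUB | [-4, -80, -35, -9]

[-4, -80, -35, -9]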